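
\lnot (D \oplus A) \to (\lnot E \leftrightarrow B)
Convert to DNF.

\lnot (D \oplus A) \to (\lnot E \leftrightarrow B)
= \lnot \lnot (D \oplus A) \lor (\lnot E \leftrightarrow B)
= \lnot \lnot ((D \land \lnot A) \lor (\lnot D \land A)) \lor (\lnot E \leftrightarrow B)
= \lnot \lnot ((D \land \lnot A) \lor (\lnot D \land A)) \lor ((\lnot E \to B) \land (B \to \lnot E))
= \lnot \lnot ((D \land \lnot A) \lor (\lnot D \land A)) \lor ((\lnot \lnot E \lor B) \land (B \to \lnot E))
= \lnot \lnot ((D \land \lnot A) \lor (\lnot D \land A)) \lor ((\lnot \lnot E \lor B) \land (\lnot B \lor \lnot E))
= (D \land \lnot A) \lor (\lnot D \land A) \lor ((\lnot \lnot E \lor B) \land (\lnot B \lor \lnot E))
= (D \land \lnot A) \lor (\lnot D \land A) \lor ((E \lor B) \land (\lnot B \lor \lnot E))
= (D \land \lnot A) \lor (\lnot D \land A) \lor (E \land \lnot B) \lor (E \land \lnot E) \lor (B \land \lnot B) \lor (B \land \lnot E)
= (D \land \lnot A) \lor (\lnot D \land A) \lor (E \land \lnot B) \lor (B \land \lnot E)

(D \land \lnot A) \lor (\lnot D \land A) \lor (E \land \lnot B) \lor (B \land \lnot E)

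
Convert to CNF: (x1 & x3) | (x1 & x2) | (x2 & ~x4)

(x1 & x3) | (x1 & x2) | (x2 & ~x4)
≡ (x1 | x1 | x2) & (x1 | x1 | ~x4) & (x1 | x2 | x2) & (x1 | x2 | ~x4) & (x3 | x1 | x2) & (x3 | x1 | ~x4) & (x3 | x2 | x2) & (x3 | x2 | ~x4)
≡ (x1 | x2) & (x1 | ~x4) & (x3 | x2)

(x1 | x2) & (x1 | ~x4) & (x3 | x2)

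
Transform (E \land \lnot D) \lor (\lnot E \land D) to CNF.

(E \land \lnot D) \lor (\lnot E \land D)
≡ (E \lor \lnot E) \land (E \lor D) \land (\lnot D \lor \lnot E) \land (\lnot D \lor D)   (distribute \lor over \land)
≡ (E \lor D) \land (\lnot D \lor \lnot E)   (simplify)

(E \lor D) \land (\lnot D \lor \lnot E)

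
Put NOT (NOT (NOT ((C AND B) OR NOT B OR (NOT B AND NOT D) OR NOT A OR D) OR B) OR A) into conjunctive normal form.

NOT (NOT (NOT ((C AND B) OR NOT B OR (NOT B AND NOT D) OR NOT A OR D) OR B) OR A)
≡ NOT NOT (NOT ((C AND B) OR NOT B OR (NOT B AND NOT D) OR NOT A OR D) OR B) AND NOT A   (De Morgan)
≡ (NOT ((C AND B) OR NOT B OR (NOT B AND NOT D) OR NOT A OR D) OR B) AND NOT A   (double negation)
≡ ((NOT (C AND B) AND NOT NOT B AND NOT (NOT B AND NOT D) AND NOT NOT A AND NOT D) OR B) AND NOT A   (De Morgan)
≡ (((NOT C OR NOT B) AND NOT NOT B AND NOT (NOT B AND NOT D) AND NOT NOT A AND NOT D) OR B) AND NOT A   (De Morgan)
≡ (((NOT C OR NOT B) AND B AND NOT (NOT B AND NOT D) AND NOT NOT A AND NOT D) OR B) AND NOT A   (double negation)
≡ (((NOT C OR NOT B) AND B AND (NOT NOT B OR NOT NOT D) AND NOT NOT A AND NOT D) OR B) AND NOT A   (De Morgan)
≡ (((NOT C OR NOT B) AND B AND (B OR NOT NOT D) AND NOT NOT A AND NOT D) OR B) AND NOT A   (double negation)
≡ (((NOT C OR NOT B) AND B AND (B OR D) AND NOT NOT A AND NOT D) OR B) AND NOT A   (double negation)
≡ (((NOT C OR NOT B) AND B AND (B OR D) AND A AND NOT D) OR B) AND NOT A   (double negation)
≡ (NOT C OR NOT B OR B) AND (B OR B) AND (B OR D OR B) AND (A OR B) AND (NOT D OR B) AND NOT A   (distribute OR over AND)
≡ B AND NOT A   (simplify)

B AND NOT A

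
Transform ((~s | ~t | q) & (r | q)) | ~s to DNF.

((~s | ~t | q) & (r | q)) | ~s
≡ (~s & r) | (~s & q) | (~t & r) | (~t & q) | (q & r) | (q & q) | ~s   (distribute & over |)
≡ (~t & r) | q | ~s   (simplify)

(~t & r) | q | ~s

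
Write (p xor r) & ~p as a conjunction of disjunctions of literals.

(p | r) & ~p

(p xor r) & ~p
⇔ (p | r) & ~(p & r) & ~p   (expand xor)
⇔ (p | r) & (~p | ~r) & ~p   (De Morgan)
⇔ (p | r) & ~p   (simplify)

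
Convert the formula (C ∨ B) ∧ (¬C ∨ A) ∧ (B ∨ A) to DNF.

(C ∨ B) ∧ (¬C ∨ A) ∧ (B ∨ A)
⇔ (C ∧ ¬C ∧ B) ∨ (C ∧ ¬C ∧ A) ∨ (C ∧ A ∧ B) ∨ (C ∧ A ∧ A) ∨ (B ∧ ¬C ∧ B) ∨ (B ∧ ¬C ∧ A) ∨ (B ∧ A ∧ B) ∨ (B ∧ A ∧ A)   (distribute ∧ over ∨)
⇔ (C ∧ A) ∨ (B ∧ ¬C) ∨ (B ∧ A)   (simplify)

(C ∧ A) ∨ (B ∧ ¬C) ∨ (B ∧ A)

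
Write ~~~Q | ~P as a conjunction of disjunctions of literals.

~Q | ~P

~~~Q | ~P
⇔ ~Q | ~P   — double negation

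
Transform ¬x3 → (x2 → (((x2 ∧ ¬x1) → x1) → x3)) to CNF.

¬x3 → (x2 → (((x2 ∧ ¬x1) → x1) → x3))
≡ ¬¬x3 ∨ (x2 → (((x2 ∧ ¬x1) → x1) → x3))   [eliminate →]
≡ ¬¬x3 ∨ ¬x2 ∨ (((x2 ∧ ¬x1) → x1) → x3)   [eliminate →]
≡ ¬¬x3 ∨ ¬x2 ∨ ¬((x2 ∧ ¬x1) → x1) ∨ x3   [eliminate →]
≡ ¬¬x3 ∨ ¬x2 ∨ ¬(¬(x2 ∧ ¬x1) ∨ x1) ∨ x3   [eliminate →]
≡ x3 ∨ ¬x2 ∨ ¬(¬(x2 ∧ ¬x1) ∨ x1) ∨ x3   [double negation]
≡ x3 ∨ ¬x2 ∨ (¬¬(x2 ∧ ¬x1) ∧ ¬x1) ∨ x3   [De Morgan]
≡ x3 ∨ ¬x2 ∨ (x2 ∧ ¬x1 ∧ ¬x1) ∨ x3   [double negation]
≡ (x3 ∨ ¬x2 ∨ x2 ∨ x3) ∧ (x3 ∨ ¬x2 ∨ ¬x1 ∨ x3) ∧ (x3 ∨ ¬x2 ∨ ¬x1 ∨ x3)   [distribute ∨ over ∧]
≡ x3 ∨ ¬x2 ∨ ¬x1   [simplify]

x3 ∨ ¬x2 ∨ ¬x1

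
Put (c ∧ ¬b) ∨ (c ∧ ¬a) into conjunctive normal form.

c ∧ (¬b ∨ ¬a)

(c ∧ ¬b) ∨ (c ∧ ¬a)
= (c ∨ c) ∧ (c ∨ ¬a) ∧ (¬b ∨ c) ∧ (¬b ∨ ¬a)   — distribute ∨ over ∧
= c ∧ (¬b ∨ ¬a)   — simplify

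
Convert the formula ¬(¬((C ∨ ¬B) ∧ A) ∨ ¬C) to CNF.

¬(¬((C ∨ ¬B) ∧ A) ∨ ¬C)
≡ ¬¬((C ∨ ¬B) ∧ A) ∧ ¬¬C   — De Morgan
≡ (C ∨ ¬B) ∧ A ∧ ¬¬C   — double negation
≡ (C ∨ ¬B) ∧ A ∧ C   — double negation
≡ A ∧ C   — simplify

A ∧ C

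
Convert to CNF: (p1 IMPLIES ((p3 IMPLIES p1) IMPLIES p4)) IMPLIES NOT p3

(p1 OR NOT p3) AND (NOT p4 OR NOT p3)

(p1 IMPLIES ((p3 IMPLIES p1) IMPLIES p4)) IMPLIES NOT p3
⇔ NOT (p1 IMPLIES ((p3 IMPLIES p1) IMPLIES p4)) OR NOT p3   — eliminate IMPLIES
⇔ NOT (NOT p1 OR ((p3 IMPLIES p1) IMPLIES p4)) OR NOT p3   — eliminate IMPLIES
⇔ NOT (NOT p1 OR NOT (p3 IMPLIES p1) OR p4) OR NOT p3   — eliminate IMPLIES
⇔ NOT (NOT p1 OR NOT (NOT p3 OR p1) OR p4) OR NOT p3   — eliminate IMPLIES
⇔ (NOT NOT p1 AND NOT NOT (NOT p3 OR p1) AND NOT p4) OR NOT p3   — De Morgan
⇔ (p1 AND NOT NOT (NOT p3 OR p1) AND NOT p4) OR NOT p3   — double negation
⇔ (p1 AND (NOT p3 OR p1) AND NOT p4) OR NOT p3   — double negation
⇔ (p1 OR NOT p3) AND (NOT p3 OR p1 OR NOT p3) AND (NOT p4 OR NOT p3)   — distribute OR over AND
⇔ (p1 OR NOT p3) AND (NOT p4 OR NOT p3)   — simplify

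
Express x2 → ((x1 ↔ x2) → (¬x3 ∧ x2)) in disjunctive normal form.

x2 → ((x1 ↔ x2) → (¬x3 ∧ x2))
≡ ¬x2 ∨ ((x1 ↔ x2) → (¬x3 ∧ x2))   [eliminate →]
≡ ¬x2 ∨ ¬(x1 ↔ x2) ∨ (¬x3 ∧ x2)   [eliminate →]
≡ ¬x2 ∨ ¬((x1 → x2) ∧ (x2 → x1)) ∨ (¬x3 ∧ x2)   [eliminate ↔]
≡ ¬x2 ∨ ¬((¬x1 ∨ x2) ∧ (x2 → x1)) ∨ (¬x3 ∧ x2)   [eliminate →]
≡ ¬x2 ∨ ¬((¬x1 ∨ x2) ∧ (¬x2 ∨ x1)) ∨ (¬x3 ∧ x2)   [eliminate →]
≡ ¬x2 ∨ ¬(¬x1 ∨ x2) ∨ ¬(¬x2 ∨ x1) ∨ (¬x3 ∧ x2)   [De Morgan]
≡ ¬x2 ∨ (¬¬x1 ∧ ¬x2) ∨ ¬(¬x2 ∨ x1) ∨ (¬x3 ∧ x2)   [De Morgan]
≡ ¬x2 ∨ (x1 ∧ ¬x2) ∨ ¬(¬x2 ∨ x1) ∨ (¬x3 ∧ x2)   [double negation]
≡ ¬x2 ∨ (x1 ∧ ¬x2) ∨ (¬¬x2 ∧ ¬x1) ∨ (¬x3 ∧ x2)   [De Morgan]
≡ ¬x2 ∨ (x1 ∧ ¬x2) ∨ (x2 ∧ ¬x1) ∨ (¬x3 ∧ x2)   [double negation]
≡ ¬x2 ∨ (x2 ∧ ¬x1) ∨ (¬x3 ∧ x2)   [simplify]

¬x2 ∨ (x2 ∧ ¬x1) ∨ (¬x3 ∧ x2)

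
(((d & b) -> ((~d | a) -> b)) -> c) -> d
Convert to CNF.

(((d & b) -> ((~d | a) -> b)) -> c) -> d
= ~(((d & b) -> ((~d | a) -> b)) -> c) | d
= ~(~((d & b) -> ((~d | a) -> b)) | c) | d
= ~(~(~(d & b) | ((~d | a) -> b)) | c) | d
= ~(~(~(d & b) | ~(~d | a) | b) | c) | d
= (~~(~(d & b) | ~(~d | a) | b) & ~c) | d
= ((~(d & b) | ~(~d | a) | b) & ~c) | d
= ((~d | ~b | ~(~d | a) | b) & ~c) | d
= ((~d | ~b | (~~d & ~a) | b) & ~c) | d
= ((~d | ~b | (d & ~a) | b) & ~c) | d
= (~d | ~b | d | b | d) & (~d | ~b | ~a | b | d) & (~c | d)
= ~c | d

~c | d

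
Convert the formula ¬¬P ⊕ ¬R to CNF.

(P ∨ ¬R) ∧ (¬P ∨ R)

¬¬P ⊕ ¬R
= (¬¬P ∨ ¬R) ∧ ¬(¬¬P ∧ ¬R)   [expand ⊕]
= (P ∨ ¬R) ∧ ¬(¬¬P ∧ ¬R)   [double negation]
= (P ∨ ¬R) ∧ (¬¬¬P ∨ ¬¬R)   [De Morgan]
= (P ∨ ¬R) ∧ (¬P ∨ ¬¬R)   [double negation]
= (P ∨ ¬R) ∧ (¬P ∨ R)   [double negation]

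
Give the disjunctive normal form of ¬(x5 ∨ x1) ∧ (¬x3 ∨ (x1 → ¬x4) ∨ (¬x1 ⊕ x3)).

¬(x5 ∨ x1) ∧ (¬x3 ∨ (x1 → ¬x4) ∨ (¬x1 ⊕ x3))
≡ ¬(x5 ∨ x1) ∧ (¬x3 ∨ ¬x1 ∨ ¬x4 ∨ (¬x1 ⊕ x3))   [eliminate →]
≡ ¬(x5 ∨ x1) ∧ (¬x3 ∨ ¬x1 ∨ ¬x4 ∨ (¬x1 ∧ ¬x3) ∨ (¬¬x1 ∧ x3))   [expand ⊕]
≡ ¬x5 ∧ ¬x1 ∧ (¬x3 ∨ ¬x1 ∨ ¬x4 ∨ (¬x1 ∧ ¬x3) ∨ (¬¬x1 ∧ x3))   [De Morgan]
≡ ¬x5 ∧ ¬x1 ∧ (¬x3 ∨ ¬x1 ∨ ¬x4 ∨ (¬x1 ∧ ¬x3) ∨ (x1 ∧ x3))   [double negation]
≡ (¬x5 ∧ ¬x1 ∧ ¬x3) ∨ (¬x5 ∧ ¬x1 ∧ ¬x1) ∨ (¬x5 ∧ ¬x1 ∧ ¬x4) ∨ (¬x5 ∧ ¬x1 ∧ ¬x1 ∧ ¬x3) ∨ (¬x5 ∧ ¬x1 ∧ x1 ∧ x3)   [distribute ∧ over ∨]
≡ ¬x5 ∧ ¬x1   [simplify]

¬x5 ∧ ¬x1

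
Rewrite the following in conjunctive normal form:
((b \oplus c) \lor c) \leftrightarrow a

((b \oplus c) \lor c) \leftrightarrow a
≡ (((b \oplus c) \lor c) \to a) \land (a \to ((b \oplus c) \lor c))   (eliminate \leftrightarrow)
≡ (\lnot ((b \oplus c) \lor c) \lor a) \land (a \to ((b \oplus c) \lor c))   (eliminate \to)
≡ (\lnot (((b \lor c) \land \lnot (b \land c)) \lor c) \lor a) \land (a \to ((b \oplus c) \lor c))   (expand \oplus)
≡ (\lnot (((b \lor c) \land \lnot (b \land c)) \lor c) \lor a) \land (\lnot a \lor (b \oplus c) \lor c)   (eliminate \to)
≡ (\lnot (((b \lor c) \land \lnot (b \land c)) \lor c) \lor a) \land (\lnot a \lor ((b \lor c) \land \lnot (b \land c)) \lor c)   (expand \oplus)
≡ ((\lnot ((b \lor c) \land \lnot (b \land c)) \land \lnot c) \lor a) \land (\lnot a \lor ((b \lor c) \land \lnot (b \land c)) \lor c)   (De Morgan)
≡ (((\lnot (b \lor c) \lor \lnot \lnot (b \land c)) \land \lnot c) \lor a) \land (\lnot a \lor ((b \lor c) \land \lnot (b \land c)) \lor c)   (De Morgan)
≡ ((((\lnot b \land \lnot c) \lor \lnot \lnot (b \land c)) \land \lnot c) \lor a) \land (\lnot a \lor ((b \lor c) \land \lnot (b \land c)) \lor c)   (De Morgan)
≡ ((((\lnot b \land \lnot c) \lor (b \land c)) \land \lnot c) \lor a) \land (\lnot a \lor ((b \lor c) \land \lnot (b \land c)) \lor c)   (double negation)
≡ ((((\lnot b \land \lnot c) \lor (b \land c)) \land \lnot c) \lor a) \land (\lnot a \lor ((b \lor c) \land (\lnot b \lor \lnot c)) \lor c)   (De Morgan)
≡ (\lnot b \lor b \lor a) \land (\lnot b \lor c \lor a) \land (\lnot c \lor b \lor a) \land (\lnot c \lor c \lor a) \land (\lnot c \lor a) \land (\lnot a \lor b \lor c \lor c) \land (\lnot a \lor \lnot b \lor \lnot c \lor c)   (distribute \lor over \land)
≡ (\lnot b \lor c \lor a) \land (\lnot c \lor a) \land (\lnot a \lor b \lor c)   (simplify)

(\lnot b \lor c \lor a) \land (\lnot c \lor a) \land (\lnot a \lor b \lor c)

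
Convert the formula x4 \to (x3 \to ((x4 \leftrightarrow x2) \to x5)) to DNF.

x4 \to (x3 \to ((x4 \leftrightarrow x2) \to x5))
≡ \lnot x4 \lor (x3 \to ((x4 \leftrightarrow x2) \to x5))
≡ \lnot x4 \lor \lnot x3 \lor ((x4 \leftrightarrow x2) \to x5)
≡ \lnot x4 \lor \lnot x3 \lor \lnot (x4 \leftrightarrow x2) \lor x5
≡ \lnot x4 \lor \lnot x3 \lor \lnot ((x4 \to x2) \land (x2 \to x4)) \lor x5
≡ \lnot x4 \lor \lnot x3 \lor \lnot ((\lnot x4 \lor x2) \land (x2 \to x4)) \lor x5
≡ \lnot x4 \lor \lnot x3 \lor \lnot ((\lnot x4 \lor x2) \land (\lnot x2 \lor x4)) \lor x5
≡ \lnot x4 \lor \lnot x3 \lor \lnot (\lnot x4 \lor x2) \lor \lnot (\lnot x2 \lor x4) \lor x5
≡ \lnot x4 \lor \lnot x3 \lor (\lnot \lnot x4 \land \lnot x2) \lor \lnot (\lnot x2 \lor x4) \lor x5
≡ \lnot x4 \lor \lnot x3 \lor (x4 \land \lnot x2) \lor \lnot (\lnot x2 \lor x4) \lor x5
≡ \lnot x4 \lor \lnot x3 \lor (x4 \land \lnot x2) \lor (\lnot \lnot x2 \land \lnot x4) \lor x5
≡ \lnot x4 \lor \lnot x3 \lor (x4 \land \lnot x2) \lor (x2 \land \lnot x4) \lor x5
≡ \lnot x4 \lor \lnot x3 \lor (x4 \land \lnot x2) \lor x5

\lnot x4 \lor \lnot x3 \lor (x4 \land \lnot x2) \lor x5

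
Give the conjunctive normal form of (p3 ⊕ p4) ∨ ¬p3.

¬p3 ∨ ¬p4

(p3 ⊕ p4) ∨ ¬p3
= (p3 ∨ p4) ∧ ¬(p3 ∧ p4) ∨ ¬p3   (expand ⊕)
= (p3 ∨ p4) ∧ (¬p3 ∨ ¬p4) ∨ ¬p3   (De Morgan)
= (p3 ∨ p4 ∨ ¬p3) ∧ (¬p3 ∨ ¬p4 ∨ ¬p3)   (distribute ∨ over ∧)
= ¬p3 ∨ ¬p4   (simplify)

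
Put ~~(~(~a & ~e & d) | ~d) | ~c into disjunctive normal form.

~~(~(~a & ~e & d) | ~d) | ~c
= ~(~a & ~e & d) | ~d | ~c
= ~~a | ~~e | ~d | ~d | ~c
= a | ~~e | ~d | ~d | ~c
= a | e | ~d | ~d | ~c
= a | e | ~d | ~c

a | e | ~d | ~c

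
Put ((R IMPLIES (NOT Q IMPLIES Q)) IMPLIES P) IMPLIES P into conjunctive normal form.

NOT R OR Q OR P

((R IMPLIES (NOT Q IMPLIES Q)) IMPLIES P) IMPLIES P
≡ NOT ((R IMPLIES (NOT Q IMPLIES Q)) IMPLIES P) OR P
≡ NOT (NOT (R IMPLIES (NOT Q IMPLIES Q)) OR P) OR P
≡ NOT (NOT (NOT R OR (NOT Q IMPLIES Q)) OR P) OR P
≡ NOT (NOT (NOT R OR NOT NOT Q OR Q) OR P) OR P
≡ (NOT NOT (NOT R OR NOT NOT Q OR Q) AND NOT P) OR P
≡ ((NOT R OR NOT NOT Q OR Q) AND NOT P) OR P
≡ ((NOT R OR Q OR Q) AND NOT P) OR P
≡ (NOT R OR Q OR Q OR P) AND (NOT P OR P)
≡ NOT R OR Q OR P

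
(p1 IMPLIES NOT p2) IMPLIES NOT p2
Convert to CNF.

p1 OR NOT p2

(p1 IMPLIES NOT p2) IMPLIES NOT p2
⇔ NOT (p1 IMPLIES NOT p2) OR NOT p2   — eliminate IMPLIES
⇔ NOT (NOT p1 OR NOT p2) OR NOT p2   — eliminate IMPLIES
⇔ (NOT NOT p1 AND NOT NOT p2) OR NOT p2   — De Morgan
⇔ (p1 AND NOT NOT p2) OR NOT p2   — double negation
⇔ (p1 AND p2) OR NOT p2   — double negation
⇔ (p1 OR NOT p2) AND (p2 OR NOT p2)   — distribute OR over AND
⇔ p1 OR NOT p2   — simplify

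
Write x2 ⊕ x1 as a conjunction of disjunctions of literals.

x2 ⊕ x1
≡ (x2 ∨ x1) ∧ ¬(x2 ∧ x1)   [expand ⊕]
≡ (x2 ∨ x1) ∧ (¬x2 ∨ ¬x1)   [De Morgan]

(x2 ∨ x1) ∧ (¬x2 ∨ ¬x1)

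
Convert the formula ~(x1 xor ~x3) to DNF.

(~x1 & x3) | (~x3 & x1)

~(x1 xor ~x3)
≡ ~((x1 & ~~x3) | (~x1 & ~x3))   [expand xor]
≡ ~(x1 & ~~x3) & ~(~x1 & ~x3)   [De Morgan]
≡ (~x1 | ~~~x3) & ~(~x1 & ~x3)   [De Morgan]
≡ (~x1 | ~x3) & ~(~x1 & ~x3)   [double negation]
≡ (~x1 | ~x3) & (~~x1 | ~~x3)   [De Morgan]
≡ (~x1 | ~x3) & (x1 | ~~x3)   [double negation]
≡ (~x1 | ~x3) & (x1 | x3)   [double negation]
≡ (~x1 & x1) | (~x1 & x3) | (~x3 & x1) | (~x3 & x3)   [distribute & over |]
≡ (~x1 & x3) | (~x3 & x1)   [simplify]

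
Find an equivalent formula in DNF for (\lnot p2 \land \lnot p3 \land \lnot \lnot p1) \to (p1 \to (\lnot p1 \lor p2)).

p2 \lor p3 \lor \lnot p1

(\lnot p2 \land \lnot p3 \land \lnot \lnot p1) \to (p1 \to (\lnot p1 \lor p2))
≡ \lnot (\lnot p2 \land \lnot p3 \land \lnot \lnot p1) \lor (p1 \to (\lnot p1 \lor p2))
≡ \lnot (\lnot p2 \land \lnot p3 \land \lnot \lnot p1) \lor \lnot p1 \lor \lnot p1 \lor p2
≡ \lnot \lnot p2 \lor \lnot \lnot p3 \lor \lnot \lnot \lnot p1 \lor \lnot p1 \lor \lnot p1 \lor p2
≡ p2 \lor \lnot \lnot p3 \lor \lnot \lnot \lnot p1 \lor \lnot p1 \lor \lnot p1 \lor p2
≡ p2 \lor p3 \lor \lnot \lnot \lnot p1 \lor \lnot p1 \lor \lnot p1 \lor p2
≡ p2 \lor p3 \lor \lnot p1 \lor \lnot p1 \lor \lnot p1 \lor p2
≡ p2 \lor p3 \lor \lnot p1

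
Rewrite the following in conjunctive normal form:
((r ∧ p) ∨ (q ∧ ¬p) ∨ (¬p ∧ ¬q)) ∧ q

(r ∨ ¬p) ∧ q

((r ∧ p) ∨ (q ∧ ¬p) ∨ (¬p ∧ ¬q)) ∧ q
≡ (r ∨ q ∨ ¬p) ∧ (r ∨ q ∨ ¬q) ∧ (r ∨ ¬p ∨ ¬p) ∧ (r ∨ ¬p ∨ ¬q) ∧ (p ∨ q ∨ ¬p) ∧ (p ∨ q ∨ ¬q) ∧ (p ∨ ¬p ∨ ¬p) ∧ (p ∨ ¬p ∨ ¬q) ∧ q   — distribute ∨ over ∧
≡ (r ∨ ¬p) ∧ q   — simplify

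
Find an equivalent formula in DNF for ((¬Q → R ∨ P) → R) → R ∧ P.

Q ∧ ¬R ∨ P ∧ ¬R ∨ R ∧ P

((¬Q → R ∨ P) → R) → R ∧ P
⇔ ¬((¬Q → R ∨ P) → R) ∨ R ∧ P   [eliminate →]
⇔ ¬(¬(¬Q → R ∨ P) ∨ R) ∨ R ∧ P   [eliminate →]
⇔ ¬(¬(¬¬Q ∨ R ∨ P) ∨ R) ∨ R ∧ P   [eliminate →]
⇔ ¬¬(¬¬Q ∨ R ∨ P) ∧ ¬R ∨ R ∧ P   [De Morgan]
⇔ (¬¬Q ∨ R ∨ P) ∧ ¬R ∨ R ∧ P   [double negation]
⇔ (Q ∨ R ∨ P) ∧ ¬R ∨ R ∧ P   [double negation]
⇔ Q ∧ ¬R ∨ R ∧ ¬R ∨ P ∧ ¬R ∨ R ∧ P   [distribute ∧ over ∨]
⇔ Q ∧ ¬R ∨ P ∧ ¬R ∨ R ∧ P   [simplify]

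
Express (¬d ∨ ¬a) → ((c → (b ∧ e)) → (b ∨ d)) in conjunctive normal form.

(¬d ∨ ¬a) → ((c → (b ∧ e)) → (b ∨ d))
= ¬(¬d ∨ ¬a) ∨ ((c → (b ∧ e)) → (b ∨ d))   — eliminate →
= ¬(¬d ∨ ¬a) ∨ ¬(c → (b ∧ e)) ∨ b ∨ d   — eliminate →
= ¬(¬d ∨ ¬a) ∨ ¬(¬c ∨ (b ∧ e)) ∨ b ∨ d   — eliminate →
= (¬¬d ∧ ¬¬a) ∨ ¬(¬c ∨ (b ∧ e)) ∨ b ∨ d   — De Morgan
= (d ∧ ¬¬a) ∨ ¬(¬c ∨ (b ∧ e)) ∨ b ∨ d   — double negation
= (d ∧ a) ∨ ¬(¬c ∨ (b ∧ e)) ∨ b ∨ d   — double negation
= (d ∧ a) ∨ (¬¬c ∧ ¬(b ∧ e)) ∨ b ∨ d   — De Morgan
= (d ∧ a) ∨ (c ∧ ¬(b ∧ e)) ∨ b ∨ d   — double negation
= (d ∧ a) ∨ (c ∧ (¬b ∨ ¬e)) ∨ b ∨ d   — De Morgan
= (d ∨ c ∨ b ∨ d) ∧ (d ∨ ¬b ∨ ¬e ∨ b ∨ d) ∧ (a ∨ c ∨ b ∨ d) ∧ (a ∨ ¬b ∨ ¬e ∨ b ∨ d)   — distribute ∨ over ∧
= d ∨ c ∨ b   — simplify

d ∨ c ∨ b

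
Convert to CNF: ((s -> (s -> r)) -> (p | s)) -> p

((s -> (s -> r)) -> (p | s)) -> p
≡ ~((s -> (s -> r)) -> (p | s)) | p   [eliminate ->]
≡ ~(~(s -> (s -> r)) | p | s) | p   [eliminate ->]
≡ ~(~(~s | (s -> r)) | p | s) | p   [eliminate ->]
≡ ~(~(~s | ~s | r) | p | s) | p   [eliminate ->]
≡ (~~(~s | ~s | r) & ~p & ~s) | p   [De Morgan]
≡ ((~s | ~s | r) & ~p & ~s) | p   [double negation]
≡ (~s | ~s | r | p) & (~p | p) & (~s | p)   [distribute | over &]
≡ ~s | p   [simplify]

~s | p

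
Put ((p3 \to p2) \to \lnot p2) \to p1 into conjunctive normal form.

((p3 \to p2) \to \lnot p2) \to p1
= \lnot ((p3 \to p2) \to \lnot p2) \lor p1   — eliminate \to
= \lnot (\lnot (p3 \to p2) \lor \lnot p2) \lor p1   — eliminate \to
= \lnot (\lnot (\lnot p3 \lor p2) \lor \lnot p2) \lor p1   — eliminate \to
= (\lnot \lnot (\lnot p3 \lor p2) \land \lnot \lnot p2) \lor p1   — De Morgan
= ((\lnot p3 \lor p2) \land \lnot \lnot p2) \lor p1   — double negation
= ((\lnot p3 \lor p2) \land p2) \lor p1   — double negation
= (\lnot p3 \lor p2 \lor p1) \land (p2 \lor p1)   — distribute \lor over \land
= p2 \lor p1   — simplify

p2 \lor p1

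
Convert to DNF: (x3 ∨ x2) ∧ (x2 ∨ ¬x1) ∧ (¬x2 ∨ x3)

(x3 ∨ x2) ∧ (x2 ∨ ¬x1) ∧ (¬x2 ∨ x3)
⇔ (x3 ∧ x2 ∧ ¬x2) ∨ (x3 ∧ x2 ∧ x3) ∨ (x3 ∧ ¬x1 ∧ ¬x2) ∨ (x3 ∧ ¬x1 ∧ x3) ∨ (x2 ∧ x2 ∧ ¬x2) ∨ (x2 ∧ x2 ∧ x3) ∨ (x2 ∧ ¬x1 ∧ ¬x2) ∨ (x2 ∧ ¬x1 ∧ x3)   [distribute ∧ over ∨]
⇔ (x3 ∧ x2) ∨ (x3 ∧ ¬x1)   [simplify]

(x3 ∧ x2) ∨ (x3 ∧ ¬x1)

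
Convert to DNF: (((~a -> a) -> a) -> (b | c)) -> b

(~a & ~b & ~c) | (a & ~b & ~c) | b

(((~a -> a) -> a) -> (b | c)) -> b
= ~(((~a -> a) -> a) -> (b | c)) | b   [eliminate ->]
= ~(~((~a -> a) -> a) | b | c) | b   [eliminate ->]
= ~(~(~(~a -> a) | a) | b | c) | b   [eliminate ->]
= ~(~(~(~~a | a) | a) | b | c) | b   [eliminate ->]
= (~~(~(~~a | a) | a) & ~b & ~c) | b   [De Morgan]
= ((~(~~a | a) | a) & ~b & ~c) | b   [double negation]
= (((~~~a & ~a) | a) & ~b & ~c) | b   [De Morgan]
= (((~a & ~a) | a) & ~b & ~c) | b   [double negation]
= (~a & ~a & ~b & ~c) | (a & ~b & ~c) | b   [distribute & over |]
= (~a & ~b & ~c) | (a & ~b & ~c) | b   [simplify]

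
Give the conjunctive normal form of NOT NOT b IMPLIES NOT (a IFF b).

NOT b OR NOT a

NOT NOT b IMPLIES NOT (a IFF b)
≡ NOT NOT NOT b OR NOT (a IFF b)   (eliminate IMPLIES)
≡ NOT NOT NOT b OR NOT ((a IMPLIES b) AND (b IMPLIES a))   (eliminate IFF)
≡ NOT NOT NOT b OR NOT ((NOT a OR b) AND (b IMPLIES a))   (eliminate IMPLIES)
≡ NOT NOT NOT b OR NOT ((NOT a OR b) AND (NOT b OR a))   (eliminate IMPLIES)
≡ NOT b OR NOT ((NOT a OR b) AND (NOT b OR a))   (double negation)
≡ NOT b OR NOT (NOT a OR b) OR NOT (NOT b OR a)   (De Morgan)
≡ NOT b OR (NOT NOT a AND NOT b) OR NOT (NOT b OR a)   (De Morgan)
≡ NOT b OR (a AND NOT b) OR NOT (NOT b OR a)   (double negation)
≡ NOT b OR (a AND NOT b) OR (NOT NOT b AND NOT a)   (De Morgan)
≡ NOT b OR (a AND NOT b) OR (b AND NOT a)   (double negation)
≡ (NOT b OR a OR b) AND (NOT b OR a OR NOT a) AND (NOT b OR NOT b OR b) AND (NOT b OR NOT b OR NOT a)   (distribute OR over AND)
≡ NOT b OR NOT a   (simplify)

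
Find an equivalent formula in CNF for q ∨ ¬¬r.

q ∨ ¬¬r
⇔ q ∨ r   (double negation)

q ∨ r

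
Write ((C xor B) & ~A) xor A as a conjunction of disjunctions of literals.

((C xor B) & ~A) xor A
≡ (((C xor B) & ~A) | A) & ~((C xor B) & ~A & A)
≡ (((C | B) & ~(C & B) & ~A) | A) & ~((C xor B) & ~A & A)
≡ (((C | B) & ~(C & B) & ~A) | A) & ~((C | B) & ~(C & B) & ~A & A)
≡ (((C | B) & (~C | ~B) & ~A) | A) & ~((C | B) & ~(C & B) & ~A & A)
≡ (((C | B) & (~C | ~B) & ~A) | A) & (~(C | B) | ~~(C & B) | ~~A | ~A)
≡ (((C | B) & (~C | ~B) & ~A) | A) & ((~C & ~B) | ~~(C & B) | ~~A | ~A)
≡ (((C | B) & (~C | ~B) & ~A) | A) & ((~C & ~B) | (C & B) | ~~A | ~A)
≡ (((C | B) & (~C | ~B) & ~A) | A) & ((~C & ~B) | (C & B) | A | ~A)
≡ (C | B | A) & (~C | ~B | A) & (~A | A) & (~C | C | A | ~A) & (~C | B | A | ~A) & (~B | C | A | ~A) & (~B | B | A | ~A)
≡ (C | B | A) & (~C | ~B | A)

(C | B | A) & (~C | ~B | A)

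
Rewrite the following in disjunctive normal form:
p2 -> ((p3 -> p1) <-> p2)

p2 -> ((p3 -> p1) <-> p2)
≡ ~p2 | ((p3 -> p1) <-> p2)   — eliminate ->
≡ ~p2 | (((p3 -> p1) -> p2) & (p2 -> (p3 -> p1)))   — eliminate <->
≡ ~p2 | ((~(p3 -> p1) | p2) & (p2 -> (p3 -> p1)))   — eliminate ->
≡ ~p2 | ((~(~p3 | p1) | p2) & (p2 -> (p3 -> p1)))   — eliminate ->
≡ ~p2 | ((~(~p3 | p1) | p2) & (~p2 | (p3 -> p1)))   — eliminate ->
≡ ~p2 | ((~(~p3 | p1) | p2) & (~p2 | ~p3 | p1))   — eliminate ->
≡ ~p2 | (((~~p3 & ~p1) | p2) & (~p2 | ~p3 | p1))   — De Morgan
≡ ~p2 | (((p3 & ~p1) | p2) & (~p2 | ~p3 | p1))   — double negation
≡ ~p2 | (p3 & ~p1 & ~p2) | (p3 & ~p1 & ~p3) | (p3 & ~p1 & p1) | (p2 & ~p2) | (p2 & ~p3) | (p2 & p1)   — distribute & over |
≡ ~p2 | (p2 & ~p3) | (p2 & p1)   — simplify

~p2 | (p2 & ~p3) | (p2 & p1)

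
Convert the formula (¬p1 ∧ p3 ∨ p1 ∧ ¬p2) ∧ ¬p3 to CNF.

(¬p1 ∧ p3 ∨ p1 ∧ ¬p2) ∧ ¬p3
⇔ (¬p1 ∨ p1) ∧ (¬p1 ∨ ¬p2) ∧ (p3 ∨ p1) ∧ (p3 ∨ ¬p2) ∧ ¬p3   [distribute ∨ over ∧]
⇔ (¬p1 ∨ ¬p2) ∧ (p3 ∨ p1) ∧ (p3 ∨ ¬p2) ∧ ¬p3   [simplify]

(¬p1 ∨ ¬p2) ∧ (p3 ∨ p1) ∧ (p3 ∨ ¬p2) ∧ ¬p3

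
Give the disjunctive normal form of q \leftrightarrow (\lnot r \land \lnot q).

\lnot q \land r

q \leftrightarrow (\lnot r \land \lnot q)
= (q \to (\lnot r \land \lnot q)) \land ((\lnot r \land \lnot q) \to q)   (eliminate \leftrightarrow)
= (\lnot q \lor (\lnot r \land \lnot q)) \land ((\lnot r \land \lnot q) \to q)   (eliminate \to)
= (\lnot q \lor (\lnot r \land \lnot q)) \land (\lnot (\lnot r \land \lnot q) \lor q)   (eliminate \to)
= (\lnot q \lor (\lnot r \land \lnot q)) \land (\lnot \lnot r \lor \lnot \lnot q \lor q)   (De Morgan)
= (\lnot q \lor (\lnot r \land \lnot q)) \land (r \lor \lnot \lnot q \lor q)   (double negation)
= (\lnot q \lor (\lnot r \land \lnot q)) \land (r \lor q \lor q)   (double negation)
= (\lnot q \land r) \lor (\lnot q \land q) \lor (\lnot q \land q) \lor (\lnot r \land \lnot q \land r) \lor (\lnot r \land \lnot q \land q) \lor (\lnot r \land \lnot q \land q)   (distribute \land over \lor)
= \lnot q \land r   (simplify)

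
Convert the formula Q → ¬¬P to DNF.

¬Q ∨ P

Q → ¬¬P
⇔ ¬Q ∨ ¬¬P   — eliminate →
⇔ ¬Q ∨ P   — double negation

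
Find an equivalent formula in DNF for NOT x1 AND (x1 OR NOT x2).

NOT x1 AND NOT x2

NOT x1 AND (x1 OR NOT x2)
= (NOT x1 AND x1) OR (NOT x1 AND NOT x2)   [distribute AND over OR]
= NOT x1 AND NOT x2   [simplify]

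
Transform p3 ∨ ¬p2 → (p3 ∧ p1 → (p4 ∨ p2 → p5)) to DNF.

¬p3 ∨ ¬p1 ∨ ¬p4 ∧ ¬p2 ∨ p5

p3 ∨ ¬p2 → (p3 ∧ p1 → (p4 ∨ p2 → p5))
≡ ¬(p3 ∨ ¬p2) ∨ (p3 ∧ p1 → (p4 ∨ p2 → p5))   [eliminate →]
≡ ¬(p3 ∨ ¬p2) ∨ ¬(p3 ∧ p1) ∨ (p4 ∨ p2 → p5)   [eliminate →]
≡ ¬(p3 ∨ ¬p2) ∨ ¬(p3 ∧ p1) ∨ ¬(p4 ∨ p2) ∨ p5   [eliminate →]
≡ ¬p3 ∧ ¬¬p2 ∨ ¬(p3 ∧ p1) ∨ ¬(p4 ∨ p2) ∨ p5   [De Morgan]
≡ ¬p3 ∧ p2 ∨ ¬(p3 ∧ p1) ∨ ¬(p4 ∨ p2) ∨ p5   [double negation]
≡ ¬p3 ∧ p2 ∨ ¬p3 ∨ ¬p1 ∨ ¬(p4 ∨ p2) ∨ p5   [De Morgan]
≡ ¬p3 ∧ p2 ∨ ¬p3 ∨ ¬p1 ∨ ¬p4 ∧ ¬p2 ∨ p5   [De Morgan]
≡ ¬p3 ∨ ¬p1 ∨ ¬p4 ∧ ¬p2 ∨ p5   [simplify]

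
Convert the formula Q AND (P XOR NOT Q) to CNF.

Q AND (P OR NOT Q)

Q AND (P XOR NOT Q)
≡ Q AND (P OR NOT Q) AND NOT (P AND NOT Q)   [expand XOR]
≡ Q AND (P OR NOT Q) AND (NOT P OR NOT NOT Q)   [De Morgan]
≡ Q AND (P OR NOT Q) AND (NOT P OR Q)   [double negation]
≡ Q AND (P OR NOT Q)   [simplify]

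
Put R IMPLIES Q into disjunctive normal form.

R IMPLIES Q
≡ NOT R OR Q   — eliminate IMPLIES

NOT R OR Q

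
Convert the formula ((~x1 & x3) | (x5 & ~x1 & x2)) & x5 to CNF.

((~x1 & x3) | (x5 & ~x1 & x2)) & x5
⇔ (~x1 | x5) & (~x1 | ~x1) & (~x1 | x2) & (x3 | x5) & (x3 | ~x1) & (x3 | x2) & x5   [distribute | over &]
⇔ ~x1 & (x3 | x2) & x5   [simplify]

~x1 & (x3 | x2) & x5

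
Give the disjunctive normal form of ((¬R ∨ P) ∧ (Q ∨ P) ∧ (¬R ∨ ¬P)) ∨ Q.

((¬R ∨ P) ∧ (Q ∨ P) ∧ (¬R ∨ ¬P)) ∨ Q
≡ (¬R ∧ Q ∧ ¬R) ∨ (¬R ∧ Q ∧ ¬P) ∨ (¬R ∧ P ∧ ¬R) ∨ (¬R ∧ P ∧ ¬P) ∨ (P ∧ Q ∧ ¬R) ∨ (P ∧ Q ∧ ¬P) ∨ (P ∧ P ∧ ¬R) ∨ (P ∧ P ∧ ¬P) ∨ Q   — distribute ∧ over ∨
≡ (¬R ∧ P) ∨ Q   — simplify

(¬R ∧ P) ∨ Q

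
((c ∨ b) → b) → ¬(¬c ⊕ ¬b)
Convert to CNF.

((c ∨ b) → b) → ¬(¬c ⊕ ¬b)
≡ ¬((c ∨ b) → b) ∨ ¬(¬c ⊕ ¬b)   (eliminate →)
≡ ¬(¬(c ∨ b) ∨ b) ∨ ¬(¬c ⊕ ¬b)   (eliminate →)
≡ ¬(¬(c ∨ b) ∨ b) ∨ ¬((¬c ∨ ¬b) ∧ ¬(¬c ∧ ¬b))   (expand ⊕)
≡ (¬¬(c ∨ b) ∧ ¬b) ∨ ¬((¬c ∨ ¬b) ∧ ¬(¬c ∧ ¬b))   (De Morgan)
≡ ((c ∨ b) ∧ ¬b) ∨ ¬((¬c ∨ ¬b) ∧ ¬(¬c ∧ ¬b))   (double negation)
≡ ((c ∨ b) ∧ ¬b) ∨ ¬(¬c ∨ ¬b) ∨ ¬¬(¬c ∧ ¬b)   (De Morgan)
≡ ((c ∨ b) ∧ ¬b) ∨ (¬¬c ∧ ¬¬b) ∨ ¬¬(¬c ∧ ¬b)   (De Morgan)
≡ ((c ∨ b) ∧ ¬b) ∨ (c ∧ ¬¬b) ∨ ¬¬(¬c ∧ ¬b)   (double negation)
≡ ((c ∨ b) ∧ ¬b) ∨ (c ∧ b) ∨ ¬¬(¬c ∧ ¬b)   (double negation)
≡ ((c ∨ b) ∧ ¬b) ∨ (c ∧ b) ∨ (¬c ∧ ¬b)   (double negation)
≡ (c ∨ b ∨ c ∨ ¬c) ∧ (c ∨ b ∨ c ∨ ¬b) ∧ (c ∨ b ∨ b ∨ ¬c) ∧ (c ∨ b ∨ b ∨ ¬b) ∧ (¬b ∨ c ∨ ¬c) ∧ (¬b ∨ c ∨ ¬b) ∧ (¬b ∨ b ∨ ¬c) ∧ (¬b ∨ b ∨ ¬b)   (distribute ∨ over ∧)
≡ ¬b ∨ c   (simplify)

¬b ∨ c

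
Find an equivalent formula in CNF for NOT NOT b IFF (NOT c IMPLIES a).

(NOT b OR c OR a) AND (NOT c OR b) AND (NOT a OR b)

NOT NOT b IFF (NOT c IMPLIES a)
⇔ (NOT NOT b IMPLIES (NOT c IMPLIES a)) AND ((NOT c IMPLIES a) IMPLIES NOT NOT b)   [eliminate IFF]
⇔ (NOT NOT NOT b OR (NOT c IMPLIES a)) AND ((NOT c IMPLIES a) IMPLIES NOT NOT b)   [eliminate IMPLIES]
⇔ (NOT NOT NOT b OR NOT NOT c OR a) AND ((NOT c IMPLIES a) IMPLIES NOT NOT b)   [eliminate IMPLIES]
⇔ (NOT NOT NOT b OR NOT NOT c OR a) AND (NOT (NOT c IMPLIES a) OR NOT NOT b)   [eliminate IMPLIES]
⇔ (NOT NOT NOT b OR NOT NOT c OR a) AND (NOT (NOT NOT c OR a) OR NOT NOT b)   [eliminate IMPLIES]
⇔ (NOT b OR NOT NOT c OR a) AND (NOT (NOT NOT c OR a) OR NOT NOT b)   [double negation]
⇔ (NOT b OR c OR a) AND (NOT (NOT NOT c OR a) OR NOT NOT b)   [double negation]
⇔ (NOT b OR c OR a) AND ((NOT NOT NOT c AND NOT a) OR NOT NOT b)   [De Morgan]
⇔ (NOT b OR c OR a) AND ((NOT c AND NOT a) OR NOT NOT b)   [double negation]
⇔ (NOT b OR c OR a) AND ((NOT c AND NOT a) OR b)   [double negation]
⇔ (NOT b OR c OR a) AND (NOT c OR b) AND (NOT a OR b)   [distribute OR over AND]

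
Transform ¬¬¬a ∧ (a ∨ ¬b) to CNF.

¬a ∧ (a ∨ ¬b)

¬¬¬a ∧ (a ∨ ¬b)
⇔ ¬a ∧ (a ∨ ¬b)   (double negation)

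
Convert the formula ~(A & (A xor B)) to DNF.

~(A & (A xor B))
≡ ~(A & ((A & ~B) | (~A & B)))
≡ ~A | ~((A & ~B) | (~A & B))
≡ ~A | (~(A & ~B) & ~(~A & B))
≡ ~A | ((~A | ~~B) & ~(~A & B))
≡ ~A | ((~A | B) & ~(~A & B))
≡ ~A | ((~A | B) & (~~A | ~B))
≡ ~A | ((~A | B) & (A | ~B))
≡ ~A | (~A & A) | (~A & ~B) | (B & A) | (B & ~B)
≡ ~A | (B & A)

~A | (B & A)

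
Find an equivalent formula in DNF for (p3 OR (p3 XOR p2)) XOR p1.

(p3 OR (p3 XOR p2)) XOR p1
≡ ((p3 OR (p3 XOR p2)) AND NOT p1) OR (NOT (p3 OR (p3 XOR p2)) AND p1)   [expand XOR]
≡ ((p3 OR (p3 AND NOT p2) OR (NOT p3 AND p2)) AND NOT p1) OR (NOT (p3 OR (p3 XOR p2)) AND p1)   [expand XOR]
≡ ((p3 OR (p3 AND NOT p2) OR (NOT p3 AND p2)) AND NOT p1) OR (NOT (p3 OR (p3 AND NOT p2) OR (NOT p3 AND p2)) AND p1)   [expand XOR]
≡ ((p3 OR (p3 AND NOT p2) OR (NOT p3 AND p2)) AND NOT p1) OR (NOT p3 AND NOT (p3 AND NOT p2) AND NOT (NOT p3 AND p2) AND p1)   [De Morgan]
≡ ((p3 OR (p3 AND NOT p2) OR (NOT p3 AND p2)) AND NOT p1) OR (NOT p3 AND (NOT p3 OR NOT NOT p2) AND NOT (NOT p3 AND p2) AND p1)   [De Morgan]
≡ ((p3 OR (p3 AND NOT p2) OR (NOT p3 AND p2)) AND NOT p1) OR (NOT p3 AND (NOT p3 OR p2) AND NOT (NOT p3 AND p2) AND p1)   [double negation]
≡ ((p3 OR (p3 AND NOT p2) OR (NOT p3 AND p2)) AND NOT p1) OR (NOT p3 AND (NOT p3 OR p2) AND (NOT NOT p3 OR NOT p2) AND p1)   [De Morgan]
≡ ((p3 OR (p3 AND NOT p2) OR (NOT p3 AND p2)) AND NOT p1) OR (NOT p3 AND (NOT p3 OR p2) AND (p3 OR NOT p2) AND p1)   [double negation]
≡ (p3 AND NOT p1) OR (p3 AND NOT p2 AND NOT p1) OR (NOT p3 AND p2 AND NOT p1) OR (NOT p3 AND NOT p3 AND p3 AND p1) OR (NOT p3 AND NOT p3 AND NOT p2 AND p1) OR (NOT p3 AND p2 AND p3 AND p1) OR (NOT p3 AND p2 AND NOT p2 AND p1)   [distribute AND over OR]
≡ (p3 AND NOT p1) OR (NOT p3 AND p2 AND NOT p1) OR (NOT p3 AND NOT p2 AND p1)   [simplify]

(p3 AND NOT p1) OR (NOT p3 AND p2 AND NOT p1) OR (NOT p3 AND NOT p2 AND p1)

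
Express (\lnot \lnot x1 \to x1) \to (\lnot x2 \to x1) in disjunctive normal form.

x2 \lor x1

(\lnot \lnot x1 \to x1) \to (\lnot x2 \to x1)
= \lnot (\lnot \lnot x1 \to x1) \lor (\lnot x2 \to x1)   — eliminate \to
= \lnot (\lnot \lnot \lnot x1 \lor x1) \lor (\lnot x2 \to x1)   — eliminate \to
= \lnot (\lnot \lnot \lnot x1 \lor x1) \lor \lnot \lnot x2 \lor x1   — eliminate \to
= (\lnot \lnot \lnot \lnot x1 \land \lnot x1) \lor \lnot \lnot x2 \lor x1   — De Morgan
= (\lnot \lnot x1 \land \lnot x1) \lor \lnot \lnot x2 \lor x1   — double negation
= (x1 \land \lnot x1) \lor \lnot \lnot x2 \lor x1   — double negation
= (x1 \land \lnot x1) \lor x2 \lor x1   — double negation
= x2 \lor x1   — simplify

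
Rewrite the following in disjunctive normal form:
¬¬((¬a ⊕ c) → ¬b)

(a ∧ ¬c) ∨ (c ∧ ¬a) ∨ ¬b

¬¬((¬a ⊕ c) → ¬b)
≡ ¬¬(¬(¬a ⊕ c) ∨ ¬b)   (eliminate →)
≡ ¬¬(¬((¬a ∧ ¬c) ∨ (¬¬a ∧ c)) ∨ ¬b)   (expand ⊕)
≡ ¬((¬a ∧ ¬c) ∨ (¬¬a ∧ c)) ∨ ¬b   (double negation)
≡ (¬(¬a ∧ ¬c) ∧ ¬(¬¬a ∧ c)) ∨ ¬b   (De Morgan)
≡ ((¬¬a ∨ ¬¬c) ∧ ¬(¬¬a ∧ c)) ∨ ¬b   (De Morgan)
≡ ((a ∨ ¬¬c) ∧ ¬(¬¬a ∧ c)) ∨ ¬b   (double negation)
≡ ((a ∨ c) ∧ ¬(¬¬a ∧ c)) ∨ ¬b   (double negation)
≡ ((a ∨ c) ∧ (¬¬¬a ∨ ¬c)) ∨ ¬b   (De Morgan)
≡ ((a ∨ c) ∧ (¬a ∨ ¬c)) ∨ ¬b   (double negation)
≡ (a ∧ ¬a) ∨ (a ∧ ¬c) ∨ (c ∧ ¬a) ∨ (c ∧ ¬c) ∨ ¬b   (distribute ∧ over ∨)
≡ (a ∧ ¬c) ∨ (c ∧ ¬a) ∨ ¬b   (simplify)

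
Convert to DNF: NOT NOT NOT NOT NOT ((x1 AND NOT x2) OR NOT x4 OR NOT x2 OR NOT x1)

x2 AND x4 AND x1

NOT NOT NOT NOT NOT ((x1 AND NOT x2) OR NOT x4 OR NOT x2 OR NOT x1)
≡ NOT NOT NOT ((x1 AND NOT x2) OR NOT x4 OR NOT x2 OR NOT x1)   [double negation]
≡ NOT ((x1 AND NOT x2) OR NOT x4 OR NOT x2 OR NOT x1)   [double negation]
≡ NOT (x1 AND NOT x2) AND NOT NOT x4 AND NOT NOT x2 AND NOT NOT x1   [De Morgan]
≡ (NOT x1 OR NOT NOT x2) AND NOT NOT x4 AND NOT NOT x2 AND NOT NOT x1   [De Morgan]
≡ (NOT x1 OR x2) AND NOT NOT x4 AND NOT NOT x2 AND NOT NOT x1   [double negation]
≡ (NOT x1 OR x2) AND x4 AND NOT NOT x2 AND NOT NOT x1   [double negation]
≡ (NOT x1 OR x2) AND x4 AND x2 AND NOT NOT x1   [double negation]
≡ (NOT x1 OR x2) AND x4 AND x2 AND x1   [double negation]
≡ (NOT x1 AND x4 AND x2 AND x1) OR (x2 AND x4 AND x2 AND x1)   [distribute AND over OR]
≡ x2 AND x4 AND x1   [simplify]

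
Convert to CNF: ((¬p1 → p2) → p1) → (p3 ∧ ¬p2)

((¬p1 → p2) → p1) → (p3 ∧ ¬p2)
= ¬((¬p1 → p2) → p1) ∨ (p3 ∧ ¬p2)   (eliminate →)
= ¬(¬(¬p1 → p2) ∨ p1) ∨ (p3 ∧ ¬p2)   (eliminate →)
= ¬(¬(¬¬p1 ∨ p2) ∨ p1) ∨ (p3 ∧ ¬p2)   (eliminate →)
= (¬¬(¬¬p1 ∨ p2) ∧ ¬p1) ∨ (p3 ∧ ¬p2)   (De Morgan)
= ((¬¬p1 ∨ p2) ∧ ¬p1) ∨ (p3 ∧ ¬p2)   (double negation)
= ((p1 ∨ p2) ∧ ¬p1) ∨ (p3 ∧ ¬p2)   (double negation)
= (p1 ∨ p2 ∨ p3) ∧ (p1 ∨ p2 ∨ ¬p2) ∧ (¬p1 ∨ p3) ∧ (¬p1 ∨ ¬p2)   (distribute ∨ over ∧)
= (p1 ∨ p2 ∨ p3) ∧ (¬p1 ∨ p3) ∧ (¬p1 ∨ ¬p2)   (simplify)

(p1 ∨ p2 ∨ p3) ∧ (¬p1 ∨ p3) ∧ (¬p1 ∨ ¬p2)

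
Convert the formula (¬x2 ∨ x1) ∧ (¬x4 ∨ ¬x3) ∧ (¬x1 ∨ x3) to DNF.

(¬x2 ∨ x1) ∧ (¬x4 ∨ ¬x3) ∧ (¬x1 ∨ x3)
≡ (¬x2 ∧ ¬x4 ∧ ¬x1) ∨ (¬x2 ∧ ¬x4 ∧ x3) ∨ (¬x2 ∧ ¬x3 ∧ ¬x1) ∨ (¬x2 ∧ ¬x3 ∧ x3) ∨ (x1 ∧ ¬x4 ∧ ¬x1) ∨ (x1 ∧ ¬x4 ∧ x3) ∨ (x1 ∧ ¬x3 ∧ ¬x1) ∨ (x1 ∧ ¬x3 ∧ x3)
≡ (¬x2 ∧ ¬x4 ∧ ¬x1) ∨ (¬x2 ∧ ¬x4 ∧ x3) ∨ (¬x2 ∧ ¬x3 ∧ ¬x1) ∨ (x1 ∧ ¬x4 ∧ x3)

(¬x2 ∧ ¬x4 ∧ ¬x1) ∨ (¬x2 ∧ ¬x4 ∧ x3) ∨ (¬x2 ∧ ¬x3 ∧ ¬x1) ∨ (x1 ∧ ¬x4 ∧ x3)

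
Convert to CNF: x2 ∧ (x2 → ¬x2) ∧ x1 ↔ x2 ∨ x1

x2 ∧ (x2 → ¬x2) ∧ x1 ↔ x2 ∨ x1
= (x2 ∧ (x2 → ¬x2) ∧ x1 → x2 ∨ x1) ∧ (x2 ∨ x1 → x2 ∧ (x2 → ¬x2) ∧ x1)   [eliminate ↔]
= (¬(x2 ∧ (x2 → ¬x2) ∧ x1) ∨ x2 ∨ x1) ∧ (x2 ∨ x1 → x2 ∧ (x2 → ¬x2) ∧ x1)   [eliminate →]
= (¬(x2 ∧ (¬x2 ∨ ¬x2) ∧ x1) ∨ x2 ∨ x1) ∧ (x2 ∨ x1 → x2 ∧ (x2 → ¬x2) ∧ x1)   [eliminate →]
= (¬(x2 ∧ (¬x2 ∨ ¬x2) ∧ x1) ∨ x2 ∨ x1) ∧ (¬(x2 ∨ x1) ∨ x2 ∧ (x2 → ¬x2) ∧ x1)   [eliminate →]
= (¬(x2 ∧ (¬x2 ∨ ¬x2) ∧ x1) ∨ x2 ∨ x1) ∧ (¬(x2 ∨ x1) ∨ x2 ∧ (¬x2 ∨ ¬x2) ∧ x1)   [eliminate →]
= (¬x2 ∨ ¬(¬x2 ∨ ¬x2) ∨ ¬x1 ∨ x2 ∨ x1) ∧ (¬(x2 ∨ x1) ∨ x2 ∧ (¬x2 ∨ ¬x2) ∧ x1)   [De Morgan]
= (¬x2 ∨ ¬¬x2 ∧ ¬¬x2 ∨ ¬x1 ∨ x2 ∨ x1) ∧ (¬(x2 ∨ x1) ∨ x2 ∧ (¬x2 ∨ ¬x2) ∧ x1)   [De Morgan]
= (¬x2 ∨ x2 ∧ ¬¬x2 ∨ ¬x1 ∨ x2 ∨ x1) ∧ (¬(x2 ∨ x1) ∨ x2 ∧ (¬x2 ∨ ¬x2) ∧ x1)   [double negation]
= (¬x2 ∨ x2 ∧ x2 ∨ ¬x1 ∨ x2 ∨ x1) ∧ (¬(x2 ∨ x1) ∨ x2 ∧ (¬x2 ∨ ¬x2) ∧ x1)   [double negation]
= (¬x2 ∨ x2 ∧ x2 ∨ ¬x1 ∨ x2 ∨ x1) ∧ (¬x2 ∧ ¬x1 ∨ x2 ∧ (¬x2 ∨ ¬x2) ∧ x1)   [De Morgan]
= (¬x2 ∨ x2 ∨ ¬x1 ∨ x2 ∨ x1) ∧ (¬x2 ∨ x2 ∨ ¬x1 ∨ x2 ∨ x1) ∧ (¬x2 ∨ x2) ∧ (¬x2 ∨ ¬x2 ∨ ¬x2) ∧ (¬x2 ∨ x1) ∧ (¬x1 ∨ x2) ∧ (¬x1 ∨ ¬x2 ∨ ¬x2) ∧ (¬x1 ∨ x1)   [distribute ∨ over ∧]
= ¬x2 ∧ (¬x1 ∨ x2)   [simplify]

¬x2 ∧ (¬x1 ∨ x2)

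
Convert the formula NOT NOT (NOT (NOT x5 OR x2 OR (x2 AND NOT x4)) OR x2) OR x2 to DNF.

NOT NOT (NOT (NOT x5 OR x2 OR (x2 AND NOT x4)) OR x2) OR x2
≡ NOT (NOT x5 OR x2 OR (x2 AND NOT x4)) OR x2 OR x2   [double negation]
≡ (NOT NOT x5 AND NOT x2 AND NOT (x2 AND NOT x4)) OR x2 OR x2   [De Morgan]
≡ (x5 AND NOT x2 AND NOT (x2 AND NOT x4)) OR x2 OR x2   [double negation]
≡ (x5 AND NOT x2 AND (NOT x2 OR NOT NOT x4)) OR x2 OR x2   [De Morgan]
≡ (x5 AND NOT x2 AND (NOT x2 OR x4)) OR x2 OR x2   [double negation]
≡ (x5 AND NOT x2 AND NOT x2) OR (x5 AND NOT x2 AND x4) OR x2 OR x2   [distribute AND over OR]
≡ (x5 AND NOT x2) OR x2   [simplify]

(x5 AND NOT x2) OR x2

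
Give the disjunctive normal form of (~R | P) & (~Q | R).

(~R | P) & (~Q | R)
≡ (~R & ~Q) | (~R & R) | (P & ~Q) | (P & R)   — distribute & over |
≡ (~R & ~Q) | (P & ~Q) | (P & R)   — simplify

(~R & ~Q) | (P & ~Q) | (P & R)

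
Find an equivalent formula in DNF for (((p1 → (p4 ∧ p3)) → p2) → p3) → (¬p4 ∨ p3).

(p1 ∧ ¬p3) ∨ (p2 ∧ ¬p3) ∨ ¬p4 ∨ p3

(((p1 → (p4 ∧ p3)) → p2) → p3) → (¬p4 ∨ p3)
≡ ¬(((p1 → (p4 ∧ p3)) → p2) → p3) ∨ ¬p4 ∨ p3   [eliminate →]
≡ ¬(¬((p1 → (p4 ∧ p3)) → p2) ∨ p3) ∨ ¬p4 ∨ p3   [eliminate →]
≡ ¬(¬(¬(p1 → (p4 ∧ p3)) ∨ p2) ∨ p3) ∨ ¬p4 ∨ p3   [eliminate →]
≡ ¬(¬(¬(¬p1 ∨ (p4 ∧ p3)) ∨ p2) ∨ p3) ∨ ¬p4 ∨ p3   [eliminate →]
≡ (¬¬(¬(¬p1 ∨ (p4 ∧ p3)) ∨ p2) ∧ ¬p3) ∨ ¬p4 ∨ p3   [De Morgan]
≡ ((¬(¬p1 ∨ (p4 ∧ p3)) ∨ p2) ∧ ¬p3) ∨ ¬p4 ∨ p3   [double negation]
≡ (((¬¬p1 ∧ ¬(p4 ∧ p3)) ∨ p2) ∧ ¬p3) ∨ ¬p4 ∨ p3   [De Morgan]
≡ (((p1 ∧ ¬(p4 ∧ p3)) ∨ p2) ∧ ¬p3) ∨ ¬p4 ∨ p3   [double negation]
≡ (((p1 ∧ (¬p4 ∨ ¬p3)) ∨ p2) ∧ ¬p3) ∨ ¬p4 ∨ p3   [De Morgan]
≡ (p1 ∧ ¬p4 ∧ ¬p3) ∨ (p1 ∧ ¬p3 ∧ ¬p3) ∨ (p2 ∧ ¬p3) ∨ ¬p4 ∨ p3   [distribute ∧ over ∨]
≡ (p1 ∧ ¬p3) ∨ (p2 ∧ ¬p3) ∨ ¬p4 ∨ p3   [simplify]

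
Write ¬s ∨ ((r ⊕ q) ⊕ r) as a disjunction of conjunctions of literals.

¬s ∨ (¬r ∧ q) ∨ (q ∧ r)

¬s ∨ ((r ⊕ q) ⊕ r)
⇔ ¬s ∨ ((r ⊕ q) ∧ ¬r) ∨ (¬(r ⊕ q) ∧ r)   — expand ⊕
⇔ ¬s ∨ (((r ∧ ¬q) ∨ (¬r ∧ q)) ∧ ¬r) ∨ (¬(r ⊕ q) ∧ r)   — expand ⊕
⇔ ¬s ∨ (((r ∧ ¬q) ∨ (¬r ∧ q)) ∧ ¬r) ∨ (¬((r ∧ ¬q) ∨ (¬r ∧ q)) ∧ r)   — expand ⊕
⇔ ¬s ∨ (((r ∧ ¬q) ∨ (¬r ∧ q)) ∧ ¬r) ∨ (¬(r ∧ ¬q) ∧ ¬(¬r ∧ q) ∧ r)   — De Morgan
⇔ ¬s ∨ (((r ∧ ¬q) ∨ (¬r ∧ q)) ∧ ¬r) ∨ ((¬r ∨ ¬¬q) ∧ ¬(¬r ∧ q) ∧ r)   — De Morgan
⇔ ¬s ∨ (((r ∧ ¬q) ∨ (¬r ∧ q)) ∧ ¬r) ∨ ((¬r ∨ q) ∧ ¬(¬r ∧ q) ∧ r)   — double negation
⇔ ¬s ∨ (((r ∧ ¬q) ∨ (¬r ∧ q)) ∧ ¬r) ∨ ((¬r ∨ q) ∧ (¬¬r ∨ ¬q) ∧ r)   — De Morgan
⇔ ¬s ∨ (((r ∧ ¬q) ∨ (¬r ∧ q)) ∧ ¬r) ∨ ((¬r ∨ q) ∧ (r ∨ ¬q) ∧ r)   — double negation
⇔ ¬s ∨ (r ∧ ¬q ∧ ¬r) ∨ (¬r ∧ q ∧ ¬r) ∨ (¬r ∧ r ∧ r) ∨ (¬r ∧ ¬q ∧ r) ∨ (q ∧ r ∧ r) ∨ (q ∧ ¬q ∧ r)   — distribute ∧ over ∨
⇔ ¬s ∨ (¬r ∧ q) ∨ (q ∧ r)   — simplify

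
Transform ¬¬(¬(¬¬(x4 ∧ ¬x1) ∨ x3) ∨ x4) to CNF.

¬¬(¬(¬¬(x4 ∧ ¬x1) ∨ x3) ∨ x4)
= ¬(¬¬(x4 ∧ ¬x1) ∨ x3) ∨ x4   [double negation]
= (¬¬¬(x4 ∧ ¬x1) ∧ ¬x3) ∨ x4   [De Morgan]
= (¬(x4 ∧ ¬x1) ∧ ¬x3) ∨ x4   [double negation]
= ((¬x4 ∨ ¬¬x1) ∧ ¬x3) ∨ x4   [De Morgan]
= ((¬x4 ∨ x1) ∧ ¬x3) ∨ x4   [double negation]
= (¬x4 ∨ x1 ∨ x4) ∧ (¬x3 ∨ x4)   [distribute ∨ over ∧]
= ¬x3 ∨ x4   [simplify]

¬x3 ∨ x4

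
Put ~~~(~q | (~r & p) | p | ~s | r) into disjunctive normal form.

~~~(~q | (~r & p) | p | ~s | r)
≡ ~(~q | (~r & p) | p | ~s | r)   [double negation]
≡ ~~q & ~(~r & p) & ~p & ~~s & ~r   [De Morgan]
≡ q & ~(~r & p) & ~p & ~~s & ~r   [double negation]
≡ q & (~~r | ~p) & ~p & ~~s & ~r   [De Morgan]
≡ q & (r | ~p) & ~p & ~~s & ~r   [double negation]
≡ q & (r | ~p) & ~p & s & ~r   [double negation]
≡ (q & r & ~p & s & ~r) | (q & ~p & ~p & s & ~r)   [distribute & over |]
≡ q & ~p & s & ~r   [simplify]

q & ~p & s & ~r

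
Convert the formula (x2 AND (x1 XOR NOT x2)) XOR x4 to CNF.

(x2 AND (x1 XOR NOT x2)) XOR x4
≡ ((x2 AND (x1 XOR NOT x2)) OR x4) AND NOT (x2 AND (x1 XOR NOT x2) AND x4)   — expand XOR
≡ ((x2 AND (x1 OR NOT x2) AND NOT (x1 AND NOT x2)) OR x4) AND NOT (x2 AND (x1 XOR NOT x2) AND x4)   — expand XOR
≡ ((x2 AND (x1 OR NOT x2) AND NOT (x1 AND NOT x2)) OR x4) AND NOT (x2 AND (x1 OR NOT x2) AND NOT (x1 AND NOT x2) AND x4)   — expand XOR
≡ ((x2 AND (x1 OR NOT x2) AND (NOT x1 OR NOT NOT x2)) OR x4) AND NOT (x2 AND (x1 OR NOT x2) AND NOT (x1 AND NOT x2) AND x4)   — De Morgan
≡ ((x2 AND (x1 OR NOT x2) AND (NOT x1 OR x2)) OR x4) AND NOT (x2 AND (x1 OR NOT x2) AND NOT (x1 AND NOT x2) AND x4)   — double negation
≡ ((x2 AND (x1 OR NOT x2) AND (NOT x1 OR x2)) OR x4) AND (NOT x2 OR NOT (x1 OR NOT x2) OR NOT NOT (x1 AND NOT x2) OR NOT x4)   — De Morgan
≡ ((x2 AND (x1 OR NOT x2) AND (NOT x1 OR x2)) OR x4) AND (NOT x2 OR (NOT x1 AND NOT NOT x2) OR NOT NOT (x1 AND NOT x2) OR NOT x4)   — De Morgan
≡ ((x2 AND (x1 OR NOT x2) AND (NOT x1 OR x2)) OR x4) AND (NOT x2 OR (NOT x1 AND x2) OR NOT NOT (x1 AND NOT x2) OR NOT x4)   — double negation
≡ ((x2 AND (x1 OR NOT x2) AND (NOT x1 OR x2)) OR x4) AND (NOT x2 OR (NOT x1 AND x2) OR (x1 AND NOT x2) OR NOT x4)   — double negation
≡ (x2 OR x4) AND (x1 OR NOT x2 OR x4) AND (NOT x1 OR x2 OR x4) AND (NOT x2 OR NOT x1 OR x1 OR NOT x4) AND (NOT x2 OR NOT x1 OR NOT x2 OR NOT x4) AND (NOT x2 OR x2 OR x1 OR NOT x4) AND (NOT x2 OR x2 OR NOT x2 OR NOT x4)   — distribute OR over AND
≡ (x2 OR x4) AND (x1 OR NOT x2 OR x4) AND (NOT x2 OR NOT x1 OR NOT x4)   — simplify

(x2 OR x4) AND (x1 OR NOT x2 OR x4) AND (NOT x2 OR NOT x1 OR NOT x4)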